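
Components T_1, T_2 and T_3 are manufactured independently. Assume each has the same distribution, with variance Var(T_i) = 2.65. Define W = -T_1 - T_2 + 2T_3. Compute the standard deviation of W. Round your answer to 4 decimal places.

By independence, Var(W) = (-1)²Var(T_1) + (-1)²Var(T_2) + (2)²Var(T_3)
= (-1)²·2.65 + (-1)²·2.65 + (2)²·2.65 = 15.9
SD(W) = √15.9 ≈ 3.9875

3.9875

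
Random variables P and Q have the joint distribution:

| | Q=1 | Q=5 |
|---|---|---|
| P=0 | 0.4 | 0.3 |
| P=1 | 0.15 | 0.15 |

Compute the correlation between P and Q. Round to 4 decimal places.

E[P] = 0.3,  E[Q] = 2.8
E[PQ] = 0.9
Cov(P,Q) = E[PQ] − E[P]E[Q] = 0.9 − (0.3)(2.8) = 0.06
Var(P) = 0.21,  Var(Q) = 3.96
ρ = 0.06 / √(0.21·3.96) ≈ 0.0658

0.0658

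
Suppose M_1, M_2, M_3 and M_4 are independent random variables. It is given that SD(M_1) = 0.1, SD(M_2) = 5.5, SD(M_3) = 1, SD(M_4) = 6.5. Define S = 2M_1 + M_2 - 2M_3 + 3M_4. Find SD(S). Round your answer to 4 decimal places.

Var(M_1) = 0.01, Var(M_2) = 30.25, Var(M_3) = 1, Var(M_4) = 42.25
By independence, Var(S) = (2)²Var(M_1) + (1)²Var(M_2) + (-2)²Var(M_3) + (3)²Var(M_4)
= (2)²·0.01 + (1)²·30.25 + (-2)²·1 + (3)²·42.25 = 414.54
SD(S) = √414.54 ≈ 20.3603

20.3603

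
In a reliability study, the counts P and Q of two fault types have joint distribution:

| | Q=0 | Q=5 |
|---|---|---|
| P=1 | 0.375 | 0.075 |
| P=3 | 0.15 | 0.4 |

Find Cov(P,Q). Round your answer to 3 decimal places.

E[P] = 2.1,  E[Q] = 2.375
E[PQ] = 6.375
Cov(P,Q) = E[PQ] − E[P]E[Q] = 6.375 − (2.1)(2.375) = 1.3875

1.388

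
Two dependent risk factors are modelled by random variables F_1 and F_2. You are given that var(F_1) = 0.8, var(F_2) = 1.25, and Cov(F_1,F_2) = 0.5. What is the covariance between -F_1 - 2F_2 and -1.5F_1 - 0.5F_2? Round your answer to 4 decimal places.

Cov(-F_1 - 2F_2, -1.5F_1 - 0.5F_2) = (-1)(-1.5)var(F_1) + (-2)(-0.5)var(F_2) + [(-1)(-0.5) + (-2)(-1.5)]Cov(F_1,F_2)
= 1.5·0.8 + 1·1.25 + 3.5·0.5 = 4.2

4.2000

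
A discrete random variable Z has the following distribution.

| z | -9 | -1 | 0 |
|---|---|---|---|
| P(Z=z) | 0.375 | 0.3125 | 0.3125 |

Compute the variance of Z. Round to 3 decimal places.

17.090

E[Z] = (-9)(0.375) + (-1)(0.3125) + (0)(0.3125) = -3.6875
E[Z²] = (-9)²(0.375) + (-1)²(0.3125) + (0)²(0.3125) = 30.6875
Var(Z) = E[Z²] − (E[Z])² = 30.6875 − (-3.6875)² = 17.08984375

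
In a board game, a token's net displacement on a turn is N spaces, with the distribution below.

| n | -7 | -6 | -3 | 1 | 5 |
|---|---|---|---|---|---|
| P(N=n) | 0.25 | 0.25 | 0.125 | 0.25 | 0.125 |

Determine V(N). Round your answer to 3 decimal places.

18.188

E[N] = (-7)(0.25) + (-6)(0.25) + (-3)(0.125) + (1)(0.25) + (5)(0.125) = -2.75
E[N²] = (-7)²(0.25) + (-6)²(0.25) + (-3)²(0.125) + (1)²(0.25) + (5)²(0.125) = 25.75
V(N) = E[N²] − (E[N])² = 25.75 − (-2.75)² = 18.1875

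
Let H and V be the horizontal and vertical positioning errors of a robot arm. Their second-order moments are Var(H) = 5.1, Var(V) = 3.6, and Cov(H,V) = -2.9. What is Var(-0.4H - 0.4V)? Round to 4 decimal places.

0.4640

Var(-0.4H - 0.4V) = (-0.4)²·Var(H) + (-0.4)²·Var(V) + 2·(-0.4)·(-0.4)·Cov(H,V)
= 0.16·5.1 + 0.16·3.6 + 0.32·-2.9 = 0.464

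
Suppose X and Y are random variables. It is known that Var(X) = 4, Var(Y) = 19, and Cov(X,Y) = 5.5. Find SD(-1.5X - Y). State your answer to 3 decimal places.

6.671

Var(-1.5X - Y) = (-1.5)²·Var(X) + (-1)²·Var(Y) + 2·(-1.5)·(-1)·Cov(X,Y)
= 2.25·4 + 1·19 + 3·5.5 = 44.5
SD(-1.5X - Y) = √44.5 ≈ 6.671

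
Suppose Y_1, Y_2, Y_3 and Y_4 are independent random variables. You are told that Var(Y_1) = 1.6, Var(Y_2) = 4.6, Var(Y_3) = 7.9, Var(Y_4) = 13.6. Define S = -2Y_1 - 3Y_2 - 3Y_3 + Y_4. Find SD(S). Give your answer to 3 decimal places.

11.511

By independence, Var(S) = (-2)²Var(Y_1) + (-3)²Var(Y_2) + (-3)²Var(Y_3) + (1)²Var(Y_4)
= (-2)²·1.6 + (-3)²·4.6 + (-3)²·7.9 + (1)²·13.6 = 132.5
SD(S) = √132.5 ≈ 11.511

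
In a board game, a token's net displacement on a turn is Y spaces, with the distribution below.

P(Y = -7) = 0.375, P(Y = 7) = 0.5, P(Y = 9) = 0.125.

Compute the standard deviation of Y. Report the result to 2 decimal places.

E[Y] = (-7)(0.375) + (7)(0.5) + (9)(0.125) = 2
E[Y²] = (-7)²(0.375) + (7)²(0.5) + (9)²(0.125) = 53
V(Y) = E[Y²] − (E[Y])² = 53 − (2)² = 49
SD(Y) = √49 ≈ 7.00

7.00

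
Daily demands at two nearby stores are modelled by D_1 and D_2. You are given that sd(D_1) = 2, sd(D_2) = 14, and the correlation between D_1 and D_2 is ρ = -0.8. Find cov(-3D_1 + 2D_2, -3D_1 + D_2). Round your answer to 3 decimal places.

629.600

V(D_1) = (2)² = 4;  V(D_2) = (14)² = 196
cov(D_1,D_2) = ρ·sd(D_1)·sd(D_2) = -0.8·2·14 = -22.4
cov(-3D_1 + 2D_2, -3D_1 + D_2) = (-3)(-3)V(D_1) + (2)(1)V(D_2) + [(-3)(1) + (2)(-3)]cov(D_1,D_2)
= 9·4 + 2·196 + -9·-22.4 = 629.6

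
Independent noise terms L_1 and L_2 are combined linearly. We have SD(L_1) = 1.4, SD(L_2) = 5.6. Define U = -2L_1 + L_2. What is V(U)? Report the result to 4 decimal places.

V(L_1) = 1.96, V(L_2) = 31.36
By independence, V(U) = (-2)²V(L_1) + (1)²V(L_2)
= (-2)²·1.96 + (1)²·31.36 = 39.2

39.2000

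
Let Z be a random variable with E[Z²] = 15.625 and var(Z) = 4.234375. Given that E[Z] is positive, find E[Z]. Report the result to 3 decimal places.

(E[Z])² = E[Z²] − var(Z) = 15.625 − 4.234375 = 11.390625
E[Z] = √11.390625 = 3.375

3.375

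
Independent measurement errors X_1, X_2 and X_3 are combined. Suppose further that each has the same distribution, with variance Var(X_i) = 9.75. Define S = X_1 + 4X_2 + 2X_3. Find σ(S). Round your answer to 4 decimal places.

14.3091

By independence, Var(S) = (1)²Var(X_1) + (4)²Var(X_2) + (2)²Var(X_3)
= (1)²·9.75 + (4)²·9.75 + (2)²·9.75 = 204.75
σ(S) = √204.75 ≈ 14.3091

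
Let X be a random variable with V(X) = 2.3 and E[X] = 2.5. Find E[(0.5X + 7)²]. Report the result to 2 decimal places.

68.64

E[0.5X + 7] = 0.5·2.5 + 7 = 8.25
V(0.5X + 7) = (0.5)²·2.3 = 0.575
E[(0.5X + 7)²] = V((0.5X + 7)) + (E[(0.5X + 7)])² = 0.575 + (8.25)² = 68.6375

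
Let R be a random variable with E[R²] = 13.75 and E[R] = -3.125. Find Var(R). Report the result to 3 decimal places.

Var(R) = 13.75 − (-3.125)² = 3.984375

3.984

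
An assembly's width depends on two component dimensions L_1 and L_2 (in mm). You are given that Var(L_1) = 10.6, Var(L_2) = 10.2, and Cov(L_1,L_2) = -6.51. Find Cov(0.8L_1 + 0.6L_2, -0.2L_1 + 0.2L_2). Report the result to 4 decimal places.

Cov(0.8L_1 + 0.6L_2, -0.2L_1 + 0.2L_2) = (0.8)(-0.2)Var(L_1) + (0.6)(0.2)Var(L_2) + [(0.8)(0.2) + (0.6)(-0.2)]Cov(L_1,L_2)
= -0.16·10.6 + 0.12·10.2 + 0.04·-6.51 = -0.7324

-0.7324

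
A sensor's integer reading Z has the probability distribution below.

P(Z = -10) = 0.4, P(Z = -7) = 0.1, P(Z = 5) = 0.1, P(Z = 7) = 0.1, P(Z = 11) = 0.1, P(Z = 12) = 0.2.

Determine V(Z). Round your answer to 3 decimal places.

E[Z] = (-10)(0.4) + (-7)(0.1) + (5)(0.1) + (7)(0.1) + (11)(0.1) + (12)(0.2) = 0
E[Z²] = (-10)²(0.4) + (-7)²(0.1) + (5)²(0.1) + (7)²(0.1) + (11)²(0.1) + (12)²(0.2) = 93.2
V(Z) = E[Z²] − (E[Z])² = 93.2 − (0)² = 93.2

93.200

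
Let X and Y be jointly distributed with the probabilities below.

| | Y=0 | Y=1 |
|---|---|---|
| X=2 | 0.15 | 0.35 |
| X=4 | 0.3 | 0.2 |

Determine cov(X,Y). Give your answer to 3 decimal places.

E[X] = 3,  E[Y] = 0.55
E[XY] = 1.5
cov(X,Y) = E[XY] − E[X]E[Y] = 1.5 − (3)(0.55) = -0.15

-0.150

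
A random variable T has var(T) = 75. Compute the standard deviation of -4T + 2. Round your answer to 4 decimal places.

var(-4T + 2) = (-4)²·75 = 1200
σ(-4T + 2) = √1200 ≈ 34.6410

34.6410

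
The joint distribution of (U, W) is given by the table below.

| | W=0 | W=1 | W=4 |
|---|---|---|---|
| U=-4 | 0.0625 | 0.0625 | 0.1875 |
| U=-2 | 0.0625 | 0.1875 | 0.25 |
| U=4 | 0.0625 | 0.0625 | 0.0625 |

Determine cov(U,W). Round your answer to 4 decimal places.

E[U] = -1.5,  E[W] = 2.3125
E[UW] = -4.375
cov(U,W) = E[UW] − E[U]E[W] = -4.375 − (-1.5)(2.3125) = -0.90625

-0.9063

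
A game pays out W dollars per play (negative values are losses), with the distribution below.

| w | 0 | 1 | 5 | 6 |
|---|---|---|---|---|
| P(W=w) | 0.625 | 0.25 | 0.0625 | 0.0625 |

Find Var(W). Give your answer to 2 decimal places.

3.18

E[W] = (0)(0.625) + (1)(0.25) + (5)(0.0625) + (6)(0.0625) = 0.9375
E[W²] = (0)²(0.625) + (1)²(0.25) + (5)²(0.0625) + (6)²(0.0625) = 4.0625
Var(W) = E[W²] − (E[W])² = 4.0625 − (0.9375)² = 3.18359375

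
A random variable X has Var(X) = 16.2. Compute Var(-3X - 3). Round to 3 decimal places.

145.800

Var(-3X - 3) = (-3)²·Var(X) = 9·16.2 = 145.8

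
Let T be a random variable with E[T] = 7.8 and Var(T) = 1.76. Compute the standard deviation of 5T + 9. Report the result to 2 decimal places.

6.63

Var(5T + 9) = (5)²·1.76 = 44
SD(5T + 9) = √44 ≈ 6.63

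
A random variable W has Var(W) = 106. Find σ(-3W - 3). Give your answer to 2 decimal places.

Var(-3W - 3) = (-3)²·106 = 954
σ(-3W - 3) = √954 ≈ 30.89

30.89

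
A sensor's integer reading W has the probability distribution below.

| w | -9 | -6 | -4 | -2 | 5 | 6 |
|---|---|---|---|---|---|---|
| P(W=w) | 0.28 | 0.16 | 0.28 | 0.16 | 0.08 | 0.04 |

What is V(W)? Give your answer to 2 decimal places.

18.68

E[W] = (-9)(0.28) + (-6)(0.16) + (-4)(0.28) + (-2)(0.16) + (5)(0.08) + (6)(0.04) = -4.28
E[W²] = (-9)²(0.28) + (-6)²(0.16) + (-4)²(0.28) + (-2)²(0.16) + (5)²(0.08) + (6)²(0.04) = 37
V(W) = E[W²] − (E[W])² = 37 − (-4.28)² = 18.6816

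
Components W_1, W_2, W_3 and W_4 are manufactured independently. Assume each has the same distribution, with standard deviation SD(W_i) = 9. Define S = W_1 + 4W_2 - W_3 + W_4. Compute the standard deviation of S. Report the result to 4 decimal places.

var(W_i) = (9)² = 81
By independence, var(S) = (1)²var(W_1) + (4)²var(W_2) + (-1)²var(W_3) + (1)²var(W_4)
= (1)²·81 + (4)²·81 + (-1)²·81 + (1)²·81 = 1539
SD(S) = √1539 ≈ 39.2301

39.2301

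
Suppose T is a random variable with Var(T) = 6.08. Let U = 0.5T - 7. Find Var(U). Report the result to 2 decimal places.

1.52

Var(0.5T - 7) = (0.5)²·Var(T) = 0.25·6.08 = 1.52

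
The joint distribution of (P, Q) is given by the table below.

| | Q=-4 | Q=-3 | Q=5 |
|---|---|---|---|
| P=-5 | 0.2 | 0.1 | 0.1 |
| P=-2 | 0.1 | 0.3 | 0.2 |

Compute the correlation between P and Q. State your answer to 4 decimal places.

0.1261

E[P] = -3.2,  E[Q] = -0.9
E[PQ] = 3.6
Cov(P,Q) = E[PQ] − E[P]E[Q] = 3.6 − (-3.2)(-0.9) = 0.72
Var(P) = 2.16,  Var(Q) = 15.09
ρ = 0.72 / √(2.16·15.09) ≈ 0.1261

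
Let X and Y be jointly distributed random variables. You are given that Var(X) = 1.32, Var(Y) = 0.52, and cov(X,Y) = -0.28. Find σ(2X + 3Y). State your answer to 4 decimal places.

Var(2X + 3Y) = (2)²·Var(X) + (3)²·Var(Y) + 2·(2)·(3)·cov(X,Y)
= 4·1.32 + 9·0.52 + 12·-0.28 = 6.6
σ(2X + 3Y) = √6.6 ≈ 2.5690

2.5690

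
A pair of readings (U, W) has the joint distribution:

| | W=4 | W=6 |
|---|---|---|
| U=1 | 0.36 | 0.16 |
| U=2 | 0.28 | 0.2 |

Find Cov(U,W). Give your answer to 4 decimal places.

E[U] = 1.48,  E[W] = 4.72
E[UW] = 7.04
Cov(U,W) = E[UW] − E[U]E[W] = 7.04 − (1.48)(4.72) = 0.0544

0.0544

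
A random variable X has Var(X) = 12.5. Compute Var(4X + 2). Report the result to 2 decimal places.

200.00

Var(4X + 2) = (4)²·Var(X) = 16·12.5 = 200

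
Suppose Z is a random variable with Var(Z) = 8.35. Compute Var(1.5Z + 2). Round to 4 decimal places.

Var(1.5Z + 2) = (1.5)²·Var(Z) = 2.25·8.35 = 18.7875

18.7875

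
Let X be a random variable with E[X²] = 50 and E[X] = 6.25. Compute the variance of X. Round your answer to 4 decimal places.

10.9375

var(X) = 50 − (6.25)² = 10.9375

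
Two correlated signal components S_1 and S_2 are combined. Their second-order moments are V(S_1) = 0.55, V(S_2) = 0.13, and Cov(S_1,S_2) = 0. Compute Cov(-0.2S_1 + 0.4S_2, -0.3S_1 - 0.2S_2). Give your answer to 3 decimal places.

0.023

Cov(-0.2S_1 + 0.4S_2, -0.3S_1 - 0.2S_2) = (-0.2)(-0.3)V(S_1) + (0.4)(-0.2)V(S_2) + [(-0.2)(-0.2) + (0.4)(-0.3)]Cov(S_1,S_2)
= 0.06·0.55 + -0.08·0.13 + -0.08·0 = 0.0226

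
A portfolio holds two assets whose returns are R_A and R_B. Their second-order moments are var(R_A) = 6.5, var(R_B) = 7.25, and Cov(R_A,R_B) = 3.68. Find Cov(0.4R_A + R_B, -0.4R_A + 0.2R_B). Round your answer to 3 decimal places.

Cov(0.4R_A + R_B, -0.4R_A + 0.2R_B) = (0.4)(-0.4)var(R_A) + (1)(0.2)var(R_B) + [(0.4)(0.2) + (1)(-0.4)]Cov(R_A,R_B)
= -0.16·6.5 + 0.2·7.25 + -0.32·3.68 = -0.7676

-0.768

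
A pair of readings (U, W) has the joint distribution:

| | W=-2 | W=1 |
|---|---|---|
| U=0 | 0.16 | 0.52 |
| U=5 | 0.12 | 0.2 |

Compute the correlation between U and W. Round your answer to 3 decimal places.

E[U] = 1.6,  E[W] = 0.16
E[UW] = -0.2
cov(U,W) = E[UW] − E[U]E[W] = -0.2 − (1.6)(0.16) = -0.456
V(U) = 5.44,  V(W) = 1.8144
ρ = -0.456 / √(5.44·1.8144) ≈ -0.145

-0.145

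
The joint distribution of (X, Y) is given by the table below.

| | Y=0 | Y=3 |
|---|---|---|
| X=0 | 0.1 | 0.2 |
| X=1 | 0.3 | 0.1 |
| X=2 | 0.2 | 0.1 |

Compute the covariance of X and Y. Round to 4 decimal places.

E[X] = 1,  E[Y] = 1.2
E[XY] = 0.9
cov(X,Y) = E[XY] − E[X]E[Y] = 0.9 − (1)(1.2) = -0.3

-0.3000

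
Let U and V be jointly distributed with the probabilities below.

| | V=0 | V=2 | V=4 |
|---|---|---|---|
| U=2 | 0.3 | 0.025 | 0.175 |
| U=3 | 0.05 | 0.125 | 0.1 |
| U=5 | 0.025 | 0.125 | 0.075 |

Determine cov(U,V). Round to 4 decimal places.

E[U] = 2.95,  E[V] = 1.95
E[UV] = 6.2
cov(U,V) = E[UV] − E[U]E[V] = 6.2 − (2.95)(1.95) = 0.4475

0.4475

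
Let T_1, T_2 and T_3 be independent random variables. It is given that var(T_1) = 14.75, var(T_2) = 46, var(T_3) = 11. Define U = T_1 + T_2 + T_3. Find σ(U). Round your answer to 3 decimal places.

8.471

By independence, var(U) = (1)²var(T_1) + (1)²var(T_2) + (1)²var(T_3)
= (1)²·14.75 + (1)²·46 + (1)²·11 = 71.75
σ(U) = √71.75 ≈ 8.471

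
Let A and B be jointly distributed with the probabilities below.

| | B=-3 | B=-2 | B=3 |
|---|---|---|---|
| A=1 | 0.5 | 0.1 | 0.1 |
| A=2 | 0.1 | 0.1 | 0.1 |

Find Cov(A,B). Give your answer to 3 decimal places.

E[A] = 1.3,  E[B] = -1.6
E[AB] = -1.8
Cov(A,B) = E[AB] − E[A]E[B] = -1.8 − (1.3)(-1.6) = 0.28

0.280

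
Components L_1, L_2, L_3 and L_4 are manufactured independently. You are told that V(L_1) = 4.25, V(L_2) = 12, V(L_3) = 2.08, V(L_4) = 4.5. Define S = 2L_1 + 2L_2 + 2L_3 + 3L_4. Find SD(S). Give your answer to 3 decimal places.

10.669

By independence, V(S) = (2)²V(L_1) + (2)²V(L_2) + (2)²V(L_3) + (3)²V(L_4)
= (2)²·4.25 + (2)²·12 + (2)²·2.08 + (3)²·4.5 = 113.82
SD(S) = √113.82 ≈ 10.669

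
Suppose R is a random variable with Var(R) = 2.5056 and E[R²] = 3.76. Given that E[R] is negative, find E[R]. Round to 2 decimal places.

-1.12

(E[R])² = E[R²] − Var(R) = 3.76 − 2.5056 = 1.2544
E[R] = −√1.2544 = -1.12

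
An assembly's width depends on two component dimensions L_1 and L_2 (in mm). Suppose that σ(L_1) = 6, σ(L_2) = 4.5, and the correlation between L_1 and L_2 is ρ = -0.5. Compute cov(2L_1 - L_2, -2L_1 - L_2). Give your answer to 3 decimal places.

Var(L_1) = (6)² = 36;  Var(L_2) = (4.5)² = 20.25
cov(L_1,L_2) = ρ·σ(L_1)·σ(L_2) = -0.5·6·4.5 = -13.5
cov(2L_1 - L_2, -2L_1 - L_2) = (2)(-2)Var(L_1) + (-1)(-1)Var(L_2) + [(2)(-1) + (-1)(-2)]cov(L_1,L_2)
= -4·36 + 1·20.25 + 0·-13.5 = -123.75

-123.750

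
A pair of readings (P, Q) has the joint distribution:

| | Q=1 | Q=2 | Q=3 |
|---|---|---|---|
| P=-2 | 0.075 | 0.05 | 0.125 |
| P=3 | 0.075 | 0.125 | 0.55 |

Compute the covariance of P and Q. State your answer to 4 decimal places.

0.4063

E[P] = 1.75,  E[Q] = 2.525
E[PQ] = 4.825
cov(P,Q) = E[PQ] − E[P]E[Q] = 4.825 − (1.75)(2.525) = 0.40625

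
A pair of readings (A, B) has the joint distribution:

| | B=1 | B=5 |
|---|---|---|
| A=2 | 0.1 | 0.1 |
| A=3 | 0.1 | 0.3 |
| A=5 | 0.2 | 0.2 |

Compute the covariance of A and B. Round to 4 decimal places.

E[A] = 3.6,  E[B] = 3.4
E[AB] = 12
Cov(A,B) = E[AB] − E[A]E[B] = 12 − (3.6)(3.4) = -0.24

-0.2400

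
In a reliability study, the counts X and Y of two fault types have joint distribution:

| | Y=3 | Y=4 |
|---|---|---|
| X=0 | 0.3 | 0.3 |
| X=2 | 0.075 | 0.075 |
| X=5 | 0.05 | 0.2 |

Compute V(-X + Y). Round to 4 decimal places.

4.1744

E[X] = 1.55,  E[Y] = 3.575,  E[XY] = 5.8
V(X) = 6.85 − (1.55)² = 4.4475;  V(Y) = 13.025 − (3.575)² = 0.244375
Cov(X,Y) = 5.8 − (1.55)(3.575) = 0.25875
V(-X + Y) = (-1)²·4.4475 + (1)²·0.244375 + 2·(-1)·(1)·0.25875 = 4.174375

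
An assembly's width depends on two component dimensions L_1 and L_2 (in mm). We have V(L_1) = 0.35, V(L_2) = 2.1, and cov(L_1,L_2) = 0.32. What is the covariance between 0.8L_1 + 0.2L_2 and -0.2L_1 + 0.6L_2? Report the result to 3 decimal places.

cov(0.8L_1 + 0.2L_2, -0.2L_1 + 0.6L_2) = (0.8)(-0.2)V(L_1) + (0.2)(0.6)V(L_2) + [(0.8)(0.6) + (0.2)(-0.2)]cov(L_1,L_2)
= -0.16·0.35 + 0.12·2.1 + 0.44·0.32 = 0.3368

0.337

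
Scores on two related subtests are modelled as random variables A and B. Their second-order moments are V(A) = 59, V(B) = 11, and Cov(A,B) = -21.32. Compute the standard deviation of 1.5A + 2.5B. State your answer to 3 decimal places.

6.450

V(1.5A + 2.5B) = (1.5)²·V(A) + (2.5)²·V(B) + 2·(1.5)·(2.5)·Cov(A,B)
= 2.25·59 + 6.25·11 + 7.5·-21.32 = 41.6
σ(1.5A + 2.5B) = √41.6 ≈ 6.450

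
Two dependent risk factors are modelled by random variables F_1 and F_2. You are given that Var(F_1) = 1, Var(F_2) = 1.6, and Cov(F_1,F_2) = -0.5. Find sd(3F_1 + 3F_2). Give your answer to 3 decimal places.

Var(3F_1 + 3F_2) = (3)²·Var(F_1) + (3)²·Var(F_2) + 2·(3)·(3)·Cov(F_1,F_2)
= 9·1 + 9·1.6 + 18·-0.5 = 14.4
sd(3F_1 + 3F_2) = √14.4 ≈ 3.795

3.795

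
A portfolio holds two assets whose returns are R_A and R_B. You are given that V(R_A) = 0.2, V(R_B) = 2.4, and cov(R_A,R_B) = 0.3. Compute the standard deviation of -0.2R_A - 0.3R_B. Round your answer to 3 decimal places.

V(-0.2R_A - 0.3R_B) = (-0.2)²·V(R_A) + (-0.3)²·V(R_B) + 2·(-0.2)·(-0.3)·cov(R_A,R_B)
= 0.04·0.2 + 0.09·2.4 + 0.12·0.3 = 0.26
sd(-0.2R_A - 0.3R_B) = √0.26 ≈ 0.510

0.510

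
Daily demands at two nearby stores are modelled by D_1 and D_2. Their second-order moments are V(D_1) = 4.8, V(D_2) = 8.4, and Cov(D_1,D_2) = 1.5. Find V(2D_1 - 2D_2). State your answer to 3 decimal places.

V(2D_1 - 2D_2) = (2)²·V(D_1) + (-2)²·V(D_2) + 2·(2)·(-2)·Cov(D_1,D_2)
= 4·4.8 + 4·8.4 + -8·1.5 = 40.8

40.800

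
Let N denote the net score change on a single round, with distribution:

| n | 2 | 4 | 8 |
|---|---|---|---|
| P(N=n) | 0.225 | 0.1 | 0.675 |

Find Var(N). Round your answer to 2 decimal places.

6.64

E[N] = (2)(0.225) + (4)(0.1) + (8)(0.675) = 6.25
E[N²] = (2)²(0.225) + (4)²(0.1) + (8)²(0.675) = 45.7
Var(N) = E[N²] − (E[N])² = 45.7 − (6.25)² = 6.6375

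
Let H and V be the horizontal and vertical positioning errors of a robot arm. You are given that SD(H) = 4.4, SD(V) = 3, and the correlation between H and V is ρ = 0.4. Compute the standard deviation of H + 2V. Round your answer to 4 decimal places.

8.7453

Var(H) = (4.4)² = 19.36;  Var(V) = (3)² = 9
Cov(H,V) = ρ·SD(H)·SD(V) = 0.4·4.4·3 = 5.28
Var(H + 2V) = (1)²·Var(H) + (2)²·Var(V) + 2·(1)·(2)·Cov(H,V)
= 1·19.36 + 4·9 + 4·5.28 = 76.48
SD(H + 2V) = √76.48 ≈ 8.7453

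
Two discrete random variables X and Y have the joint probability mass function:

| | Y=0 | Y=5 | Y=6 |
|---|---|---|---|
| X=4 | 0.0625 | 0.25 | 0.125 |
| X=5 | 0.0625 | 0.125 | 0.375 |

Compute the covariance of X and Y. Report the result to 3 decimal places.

E[X] = 4.5625,  E[Y] = 4.875
E[XY] = 22.375
Cov(X,Y) = E[XY] − E[X]E[Y] = 22.375 − (4.5625)(4.875) = 0.1328125

0.133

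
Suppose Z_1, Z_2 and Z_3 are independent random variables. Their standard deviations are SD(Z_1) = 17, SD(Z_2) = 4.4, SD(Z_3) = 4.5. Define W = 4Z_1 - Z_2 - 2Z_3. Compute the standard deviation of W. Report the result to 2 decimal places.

68.73

Var(Z_1) = 289, Var(Z_2) = 19.36, Var(Z_3) = 20.25
By independence, Var(W) = (4)²Var(Z_1) + (-1)²Var(Z_2) + (-2)²Var(Z_3)
= (4)²·289 + (-1)²·19.36 + (-2)²·20.25 = 4724.36
SD(W) = √4724.36 ≈ 68.73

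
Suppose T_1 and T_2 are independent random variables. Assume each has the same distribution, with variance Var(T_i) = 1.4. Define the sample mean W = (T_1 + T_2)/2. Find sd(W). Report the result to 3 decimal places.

0.837

By independence, Var(W) = (0.5)²Var(T_1) + (0.5)²Var(T_2)
= (0.5)²·1.4 + (0.5)²·1.4 = 0.7
sd(W) = √0.7 ≈ 0.837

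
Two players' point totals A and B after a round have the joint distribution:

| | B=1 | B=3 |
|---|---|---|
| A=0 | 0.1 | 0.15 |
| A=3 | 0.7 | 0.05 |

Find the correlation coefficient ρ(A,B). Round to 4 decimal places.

E[A] = 2.25,  E[B] = 1.4
E[AB] = 2.55
Cov(A,B) = E[AB] − E[A]E[B] = 2.55 − (2.25)(1.4) = -0.6
Var(A) = 1.6875,  Var(B) = 0.64
ρ = -0.6 / √(1.6875·0.64) ≈ -0.5774

-0.5774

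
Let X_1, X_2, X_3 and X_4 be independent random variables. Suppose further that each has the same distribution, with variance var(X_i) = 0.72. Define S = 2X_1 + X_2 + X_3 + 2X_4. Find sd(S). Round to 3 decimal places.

2.683

By independence, var(S) = (2)²var(X_1) + (1)²var(X_2) + (1)²var(X_3) + (2)²var(X_4)
= (2)²·0.72 + (1)²·0.72 + (1)²·0.72 + (2)²·0.72 = 7.2
sd(S) = √7.2 ≈ 2.683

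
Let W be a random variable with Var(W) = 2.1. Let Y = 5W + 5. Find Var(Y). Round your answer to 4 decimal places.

52.5000

Var(5W + 5) = (5)²·Var(W) = 25·2.1 = 52.5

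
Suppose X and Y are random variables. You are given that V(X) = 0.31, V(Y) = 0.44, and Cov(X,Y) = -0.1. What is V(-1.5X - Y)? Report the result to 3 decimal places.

0.838

V(-1.5X - Y) = (-1.5)²·V(X) + (-1)²·V(Y) + 2·(-1.5)·(-1)·Cov(X,Y)
= 2.25·0.31 + 1·0.44 + 3·-0.1 = 0.8375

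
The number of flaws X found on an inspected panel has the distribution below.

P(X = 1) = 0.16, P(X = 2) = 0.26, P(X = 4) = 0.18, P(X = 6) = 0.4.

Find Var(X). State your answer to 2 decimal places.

E[X] = (1)(0.16) + (2)(0.26) + (4)(0.18) + (6)(0.4) = 3.8
E[X²] = (1)²(0.16) + (2)²(0.26) + (4)²(0.18) + (6)²(0.4) = 18.48
Var(X) = E[X²] − (E[X])² = 18.48 − (3.8)² = 4.04

4.04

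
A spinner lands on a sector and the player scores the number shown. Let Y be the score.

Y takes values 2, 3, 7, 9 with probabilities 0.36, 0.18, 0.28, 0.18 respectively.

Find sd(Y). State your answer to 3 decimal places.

2.817

E[Y] = (2)(0.36) + (3)(0.18) + (7)(0.28) + (9)(0.18) = 4.84
E[Y²] = (2)²(0.36) + (3)²(0.18) + (7)²(0.28) + (9)²(0.18) = 31.36
Var(Y) = E[Y²] − (E[Y])² = 31.36 − (4.84)² = 7.9344
sd(Y) = √7.9344 ≈ 2.817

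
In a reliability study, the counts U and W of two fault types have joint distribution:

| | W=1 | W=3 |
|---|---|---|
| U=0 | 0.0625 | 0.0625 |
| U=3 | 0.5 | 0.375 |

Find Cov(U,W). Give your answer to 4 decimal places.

E[U] = 2.625,  E[W] = 1.875
E[UW] = 4.875
Cov(U,W) = E[UW] − E[U]E[W] = 4.875 − (2.625)(1.875) = -0.046875

-0.0469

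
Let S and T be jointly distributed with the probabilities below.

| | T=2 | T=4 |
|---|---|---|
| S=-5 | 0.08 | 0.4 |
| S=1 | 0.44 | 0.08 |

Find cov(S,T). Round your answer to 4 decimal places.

E[S] = -1.88,  E[T] = 2.96
E[ST] = -7.6
cov(S,T) = E[ST] − E[S]E[T] = -7.6 − (-1.88)(2.96) = -2.0352

-2.0352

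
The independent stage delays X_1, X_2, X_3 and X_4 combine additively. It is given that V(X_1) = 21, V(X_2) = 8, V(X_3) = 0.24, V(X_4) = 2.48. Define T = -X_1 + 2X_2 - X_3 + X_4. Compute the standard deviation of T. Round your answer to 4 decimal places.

7.4646

By independence, V(T) = (-1)²V(X_1) + (2)²V(X_2) + (-1)²V(X_3) + (1)²V(X_4)
= (-1)²·21 + (2)²·8 + (-1)²·0.24 + (1)²·2.48 = 55.72
sd(T) = √55.72 ≈ 7.4646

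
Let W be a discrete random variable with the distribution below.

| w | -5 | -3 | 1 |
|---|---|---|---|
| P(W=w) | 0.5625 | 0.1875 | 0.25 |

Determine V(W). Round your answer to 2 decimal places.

6.23

E[W] = (-5)(0.5625) + (-3)(0.1875) + (1)(0.25) = -3.125
E[W²] = (-5)²(0.5625) + (-3)²(0.1875) + (1)²(0.25) = 16
V(W) = E[W²] − (E[W])² = 16 − (-3.125)² = 6.234375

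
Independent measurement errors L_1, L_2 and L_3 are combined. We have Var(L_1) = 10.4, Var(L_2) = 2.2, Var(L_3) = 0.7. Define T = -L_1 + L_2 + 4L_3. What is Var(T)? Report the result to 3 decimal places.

23.800

By independence, Var(T) = (-1)²Var(L_1) + (1)²Var(L_2) + (4)²Var(L_3)
= (-1)²·10.4 + (1)²·2.2 + (4)²·0.7 = 23.8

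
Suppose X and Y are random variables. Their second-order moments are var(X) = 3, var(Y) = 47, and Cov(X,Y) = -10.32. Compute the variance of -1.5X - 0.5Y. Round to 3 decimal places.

3.020

var(-1.5X - 0.5Y) = (-1.5)²·var(X) + (-0.5)²·var(Y) + 2·(-1.5)·(-0.5)·Cov(X,Y)
= 2.25·3 + 0.25·47 + 1.5·-10.32 = 3.02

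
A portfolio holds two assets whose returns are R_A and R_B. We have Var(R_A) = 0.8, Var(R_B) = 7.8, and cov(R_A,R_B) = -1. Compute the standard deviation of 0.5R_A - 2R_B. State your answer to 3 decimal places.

Var(0.5R_A - 2R_B) = (0.5)²·Var(R_A) + (-2)²·Var(R_B) + 2·(0.5)·(-2)·cov(R_A,R_B)
= 0.25·0.8 + 4·7.8 + -2·-1 = 33.4
SD(0.5R_A - 2R_B) = √33.4 ≈ 5.779

5.779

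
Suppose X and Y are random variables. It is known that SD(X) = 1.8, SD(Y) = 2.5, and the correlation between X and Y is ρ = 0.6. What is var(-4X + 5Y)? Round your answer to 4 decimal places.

100.0900

var(X) = (1.8)² = 3.24;  var(Y) = (2.5)² = 6.25
Cov(X,Y) = ρ·SD(X)·SD(Y) = 0.6·1.8·2.5 = 2.7
var(-4X + 5Y) = (-4)²·var(X) + (5)²·var(Y) + 2·(-4)·(5)·Cov(X,Y)
= 16·3.24 + 25·6.25 + -40·2.7 = 100.09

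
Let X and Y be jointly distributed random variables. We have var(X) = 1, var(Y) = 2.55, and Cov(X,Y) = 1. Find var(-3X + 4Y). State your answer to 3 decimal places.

var(-3X + 4Y) = (-3)²·var(X) + (4)²·var(Y) + 2·(-3)·(4)·Cov(X,Y)
= 9·1 + 16·2.55 + -24·1 = 25.8

25.800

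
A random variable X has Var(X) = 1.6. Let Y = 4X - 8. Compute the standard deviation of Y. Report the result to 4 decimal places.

5.0596

Var(4X - 8) = (4)²·1.6 = 25.6
SD(Y) = √25.6 ≈ 5.0596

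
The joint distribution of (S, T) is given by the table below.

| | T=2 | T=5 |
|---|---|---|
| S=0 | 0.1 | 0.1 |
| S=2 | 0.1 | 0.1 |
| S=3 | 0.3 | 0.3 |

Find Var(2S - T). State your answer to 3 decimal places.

E[S] = 2.2,  E[T] = 3.5,  E[ST] = 7.7
Var(S) = 6.2 − (2.2)² = 1.36;  Var(T) = 14.5 − (3.5)² = 2.25
Cov(S,T) = 7.7 − (2.2)(3.5) = 0
Var(2S - T) = (2)²·1.36 + (-1)²·2.25 + 2·(2)·(-1)·0 = 7.69

7.690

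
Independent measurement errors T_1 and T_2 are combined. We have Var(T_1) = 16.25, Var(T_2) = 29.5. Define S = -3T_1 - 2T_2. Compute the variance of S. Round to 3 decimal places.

By independence, Var(S) = (-3)²Var(T_1) + (-2)²Var(T_2)
= (-3)²·16.25 + (-2)²·29.5 = 264.25

264.250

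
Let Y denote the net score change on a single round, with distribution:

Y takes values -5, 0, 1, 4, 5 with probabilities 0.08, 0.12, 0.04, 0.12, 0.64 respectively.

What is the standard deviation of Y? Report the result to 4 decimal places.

2.9896

E[Y] = (-5)(0.08) + (0)(0.12) + (1)(0.04) + (4)(0.12) + (5)(0.64) = 3.32
E[Y²] = (-5)²(0.08) + (0)²(0.12) + (1)²(0.04) + (4)²(0.12) + (5)²(0.64) = 19.96
Var(Y) = E[Y²] − (E[Y])² = 19.96 − (3.32)² = 8.9376
SD(Y) = √8.9376 ≈ 2.9896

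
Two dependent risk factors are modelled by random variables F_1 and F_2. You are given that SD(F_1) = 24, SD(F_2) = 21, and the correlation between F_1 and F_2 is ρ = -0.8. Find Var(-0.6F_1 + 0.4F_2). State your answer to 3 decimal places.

Var(F_1) = (24)² = 576;  Var(F_2) = (21)² = 441
cov(F_1,F_2) = ρ·SD(F_1)·SD(F_2) = -0.8·24·21 = -403.2
Var(-0.6F_1 + 0.4F_2) = (-0.6)²·Var(F_1) + (0.4)²·Var(F_2) + 2·(-0.6)·(0.4)·cov(F_1,F_2)
= 0.36·576 + 0.16·441 + -0.48·-403.2 = 471.456

471.456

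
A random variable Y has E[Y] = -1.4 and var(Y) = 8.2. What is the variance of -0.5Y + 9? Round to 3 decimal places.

var(-0.5Y + 9) = (-0.5)²·var(Y) = 0.25·8.2 = 2.05

2.050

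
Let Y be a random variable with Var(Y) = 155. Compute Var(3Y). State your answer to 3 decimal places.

1395.000

Var(3Y) = (3)²·Var(Y) = 9·155 = 1395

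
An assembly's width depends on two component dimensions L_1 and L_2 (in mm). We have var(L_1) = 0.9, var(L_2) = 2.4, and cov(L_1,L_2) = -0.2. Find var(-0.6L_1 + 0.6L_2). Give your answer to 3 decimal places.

1.332

var(-0.6L_1 + 0.6L_2) = (-0.6)²·var(L_1) + (0.6)²·var(L_2) + 2·(-0.6)·(0.6)·cov(L_1,L_2)
= 0.36·0.9 + 0.36·2.4 + -0.72·-0.2 = 1.332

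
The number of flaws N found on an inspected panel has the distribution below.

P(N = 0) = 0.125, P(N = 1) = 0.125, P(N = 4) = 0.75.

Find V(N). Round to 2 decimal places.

2.36

E[N] = (0)(0.125) + (1)(0.125) + (4)(0.75) = 3.125
E[N²] = (0)²(0.125) + (1)²(0.125) + (4)²(0.75) = 12.125
V(N) = E[N²] − (E[N])² = 12.125 − (3.125)² = 2.359375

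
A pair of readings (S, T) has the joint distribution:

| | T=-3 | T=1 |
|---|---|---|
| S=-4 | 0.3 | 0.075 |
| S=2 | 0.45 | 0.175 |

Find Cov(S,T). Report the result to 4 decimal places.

0.4500

E[S] = -0.25,  E[T] = -2
E[ST] = 0.95
Cov(S,T) = E[ST] − E[S]E[T] = 0.95 − (-0.25)(-2) = 0.45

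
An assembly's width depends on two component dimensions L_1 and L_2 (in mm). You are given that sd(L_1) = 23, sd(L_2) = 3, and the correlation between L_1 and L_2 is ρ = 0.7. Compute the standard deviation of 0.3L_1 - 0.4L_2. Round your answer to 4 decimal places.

6.1203

V(L_1) = (23)² = 529;  V(L_2) = (3)² = 9
Cov(L_1,L_2) = ρ·sd(L_1)·sd(L_2) = 0.7·23·3 = 48.3
V(0.3L_1 - 0.4L_2) = (0.3)²·V(L_1) + (-0.4)²·V(L_2) + 2·(0.3)·(-0.4)·Cov(L_1,L_2)
= 0.09·529 + 0.16·9 + -0.24·48.3 = 37.458
sd(0.3L_1 - 0.4L_2) = √37.458 ≈ 6.1203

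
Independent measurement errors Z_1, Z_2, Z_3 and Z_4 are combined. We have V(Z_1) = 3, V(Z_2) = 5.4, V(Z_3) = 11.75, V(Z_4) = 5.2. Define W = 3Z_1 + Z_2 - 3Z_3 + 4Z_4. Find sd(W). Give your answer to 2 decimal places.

By independence, V(W) = (3)²V(Z_1) + (1)²V(Z_2) + (-3)²V(Z_3) + (4)²V(Z_4)
= (3)²·3 + (1)²·5.4 + (-3)²·11.75 + (4)²·5.2 = 221.35
sd(W) = √221.35 ≈ 14.88

14.88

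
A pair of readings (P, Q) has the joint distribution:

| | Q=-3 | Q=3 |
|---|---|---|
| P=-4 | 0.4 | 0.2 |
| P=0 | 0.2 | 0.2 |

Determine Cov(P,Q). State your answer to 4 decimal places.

E[P] = -2.4,  E[Q] = -0.6
E[PQ] = 2.4
Cov(P,Q) = E[PQ] − E[P]E[Q] = 2.4 − (-2.4)(-0.6) = 0.96

0.9600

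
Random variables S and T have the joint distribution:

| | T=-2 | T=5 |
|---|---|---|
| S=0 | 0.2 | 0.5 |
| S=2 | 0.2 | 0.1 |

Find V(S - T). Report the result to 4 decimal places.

E[S] = 0.6,  E[T] = 2.2,  E[ST] = 0.2
V(S) = 1.2 − (0.6)² = 0.84;  V(T) = 16.6 − (2.2)² = 11.76
Cov(S,T) = 0.2 − (0.6)(2.2) = -1.12
V(S - T) = (1)²·0.84 + (-1)²·11.76 + 2·(1)·(-1)·-1.12 = 14.84

14.8400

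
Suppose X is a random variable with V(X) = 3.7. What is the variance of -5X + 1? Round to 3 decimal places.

V(-5X + 1) = (-5)²·V(X) = 25·3.7 = 92.5

92.500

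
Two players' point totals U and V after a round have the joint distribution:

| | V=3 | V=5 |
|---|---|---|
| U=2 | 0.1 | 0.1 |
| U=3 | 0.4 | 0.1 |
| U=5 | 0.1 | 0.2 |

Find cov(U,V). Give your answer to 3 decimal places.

E[U] = 3.4,  E[V] = 3.8
E[UV] = 13.2
cov(U,V) = E[UV] − E[U]E[V] = 13.2 − (3.4)(3.8) = 0.28

0.280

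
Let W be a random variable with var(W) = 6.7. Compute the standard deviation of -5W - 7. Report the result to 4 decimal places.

var(-5W - 7) = (-5)²·6.7 = 167.5
sd(-5W - 7) = √167.5 ≈ 12.9422

12.9422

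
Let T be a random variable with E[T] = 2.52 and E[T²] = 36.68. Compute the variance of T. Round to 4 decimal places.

Var(T) = 36.68 − (2.52)² = 30.3296

30.3296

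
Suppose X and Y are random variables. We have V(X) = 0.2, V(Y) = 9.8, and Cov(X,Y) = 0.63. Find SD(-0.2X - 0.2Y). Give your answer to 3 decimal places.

V(-0.2X - 0.2Y) = (-0.2)²·V(X) + (-0.2)²·V(Y) + 2·(-0.2)·(-0.2)·Cov(X,Y)
= 0.04·0.2 + 0.04·9.8 + 0.08·0.63 = 0.4504
SD(-0.2X - 0.2Y) = √0.4504 ≈ 0.671

0.671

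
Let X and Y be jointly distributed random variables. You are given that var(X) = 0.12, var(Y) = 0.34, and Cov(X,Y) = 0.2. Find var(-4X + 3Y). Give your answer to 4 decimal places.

var(-4X + 3Y) = (-4)²·var(X) + (3)²·var(Y) + 2·(-4)·(3)·Cov(X,Y)
= 16·0.12 + 9·0.34 + -24·0.2 = 0.18

0.1800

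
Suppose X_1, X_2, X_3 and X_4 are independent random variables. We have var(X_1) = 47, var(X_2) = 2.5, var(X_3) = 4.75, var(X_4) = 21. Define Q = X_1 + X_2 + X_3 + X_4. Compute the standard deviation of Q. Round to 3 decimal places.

8.675

By independence, var(Q) = (1)²var(X_1) + (1)²var(X_2) + (1)²var(X_3) + (1)²var(X_4)
= (1)²·47 + (1)²·2.5 + (1)²·4.75 + (1)²·21 = 75.25
σ(Q) = √75.25 ≈ 8.675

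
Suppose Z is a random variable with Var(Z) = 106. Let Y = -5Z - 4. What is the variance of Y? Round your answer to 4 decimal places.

Var(-5Z - 4) = (-5)²·Var(Z) = 25·106 = 2650

2650.0000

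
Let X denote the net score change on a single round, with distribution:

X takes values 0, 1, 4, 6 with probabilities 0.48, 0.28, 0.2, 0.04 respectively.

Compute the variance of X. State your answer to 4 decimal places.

3.1776

E[X] = (0)(0.48) + (1)(0.28) + (4)(0.2) + (6)(0.04) = 1.32
E[X²] = (0)²(0.48) + (1)²(0.28) + (4)²(0.2) + (6)²(0.04) = 4.92
var(X) = E[X²] − (E[X])² = 4.92 − (1.32)² = 3.1776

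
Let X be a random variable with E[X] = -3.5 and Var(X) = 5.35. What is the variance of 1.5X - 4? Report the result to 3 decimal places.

Var(1.5X - 4) = (1.5)²·Var(X) = 2.25·5.35 = 12.0375

12.038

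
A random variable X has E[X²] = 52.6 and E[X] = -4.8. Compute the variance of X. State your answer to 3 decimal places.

Var(X) = 52.6 − (-4.8)² = 29.56

29.560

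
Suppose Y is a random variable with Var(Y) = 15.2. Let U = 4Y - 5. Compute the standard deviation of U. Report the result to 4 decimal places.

15.5949

Var(4Y - 5) = (4)²·15.2 = 243.2
sd(U) = √243.2 ≈ 15.5949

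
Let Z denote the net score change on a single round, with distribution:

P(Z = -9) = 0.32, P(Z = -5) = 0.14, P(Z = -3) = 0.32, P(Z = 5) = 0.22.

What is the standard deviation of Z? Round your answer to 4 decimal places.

5.0957

E[Z] = (-9)(0.32) + (-5)(0.14) + (-3)(0.32) + (5)(0.22) = -3.44
E[Z²] = (-9)²(0.32) + (-5)²(0.14) + (-3)²(0.32) + (5)²(0.22) = 37.8
V(Z) = E[Z²] − (E[Z])² = 37.8 − (-3.44)² = 25.9664
SD(Z) = √25.9664 ≈ 5.0957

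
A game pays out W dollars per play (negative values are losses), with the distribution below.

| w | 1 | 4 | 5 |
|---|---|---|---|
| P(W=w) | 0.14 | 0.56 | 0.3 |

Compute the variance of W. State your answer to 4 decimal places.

1.5456

E[W] = (1)(0.14) + (4)(0.56) + (5)(0.3) = 3.88
E[W²] = (1)²(0.14) + (4)²(0.56) + (5)²(0.3) = 16.6
V(W) = E[W²] − (E[W])² = 16.6 − (3.88)² = 1.5456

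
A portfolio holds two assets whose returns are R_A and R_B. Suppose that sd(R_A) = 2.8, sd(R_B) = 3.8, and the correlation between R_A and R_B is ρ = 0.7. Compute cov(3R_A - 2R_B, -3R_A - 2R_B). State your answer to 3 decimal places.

Var(R_A) = (2.8)² = 7.84;  Var(R_B) = (3.8)² = 14.44
cov(R_A,R_B) = ρ·sd(R_A)·sd(R_B) = 0.7·2.8·3.8 = 7.448
cov(3R_A - 2R_B, -3R_A - 2R_B) = (3)(-3)Var(R_A) + (-2)(-2)Var(R_B) + [(3)(-2) + (-2)(-3)]cov(R_A,R_B)
= -9·7.84 + 4·14.44 + 0·7.448 = -12.8

-12.800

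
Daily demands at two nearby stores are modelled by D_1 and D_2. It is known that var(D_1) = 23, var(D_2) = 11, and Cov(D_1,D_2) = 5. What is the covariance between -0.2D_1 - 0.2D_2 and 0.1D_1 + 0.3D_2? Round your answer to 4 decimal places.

-1.5200

Cov(-0.2D_1 - 0.2D_2, 0.1D_1 + 0.3D_2) = (-0.2)(0.1)var(D_1) + (-0.2)(0.3)var(D_2) + [(-0.2)(0.3) + (-0.2)(0.1)]Cov(D_1,D_2)
= -0.02·23 + -0.06·11 + -0.08·5 = -1.52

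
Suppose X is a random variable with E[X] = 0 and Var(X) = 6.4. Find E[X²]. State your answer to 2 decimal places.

6.40

E[X²] = Var(X) + (E[X])² = 6.4 + (0)² = 6.4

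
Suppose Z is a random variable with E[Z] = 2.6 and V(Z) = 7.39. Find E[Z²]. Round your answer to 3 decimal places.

14.150

E[Z²] = V(Z) + (E[Z])² = 7.39 + (2.6)² = 14.15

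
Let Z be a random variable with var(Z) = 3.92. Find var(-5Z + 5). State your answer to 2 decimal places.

var(-5Z + 5) = (-5)²·var(Z) = 25·3.92 = 98

98.00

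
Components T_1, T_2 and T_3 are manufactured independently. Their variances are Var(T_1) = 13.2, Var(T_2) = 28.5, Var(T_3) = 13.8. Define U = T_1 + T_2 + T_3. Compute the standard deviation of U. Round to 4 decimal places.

By independence, Var(U) = (1)²Var(T_1) + (1)²Var(T_2) + (1)²Var(T_3)
= (1)²·13.2 + (1)²·28.5 + (1)²·13.8 = 55.5
SD(U) = √55.5 ≈ 7.4498

7.4498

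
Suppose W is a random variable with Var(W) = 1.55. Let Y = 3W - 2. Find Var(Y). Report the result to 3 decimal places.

13.950

Var(3W - 2) = (3)²·Var(W) = 9·1.55 = 13.95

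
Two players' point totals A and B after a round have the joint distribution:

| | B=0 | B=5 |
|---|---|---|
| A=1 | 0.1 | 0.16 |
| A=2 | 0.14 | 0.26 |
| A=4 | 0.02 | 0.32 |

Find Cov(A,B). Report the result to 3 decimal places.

E[A] = 2.42,  E[B] = 3.7
E[AB] = 9.8
Cov(A,B) = E[AB] − E[A]E[B] = 9.8 − (2.42)(3.7) = 0.846

0.846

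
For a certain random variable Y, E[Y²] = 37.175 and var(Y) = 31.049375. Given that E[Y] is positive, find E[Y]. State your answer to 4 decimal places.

(E[Y])² = E[Y²] − var(Y) = 37.175 − 31.049375 = 6.125625
E[Y] = √6.125625 = 2.475

2.4750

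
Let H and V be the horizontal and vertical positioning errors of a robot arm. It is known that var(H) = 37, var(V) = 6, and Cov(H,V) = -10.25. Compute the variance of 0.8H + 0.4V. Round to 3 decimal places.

18.080

var(0.8H + 0.4V) = (0.8)²·var(H) + (0.4)²·var(V) + 2·(0.8)·(0.4)·Cov(H,V)
= 0.64·37 + 0.16·6 + 0.64·-10.25 = 18.08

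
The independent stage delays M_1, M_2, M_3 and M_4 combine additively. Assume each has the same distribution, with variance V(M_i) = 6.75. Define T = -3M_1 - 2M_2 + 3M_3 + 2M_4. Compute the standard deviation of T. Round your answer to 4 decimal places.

13.2476

By independence, V(T) = (-3)²V(M_1) + (-2)²V(M_2) + (3)²V(M_3) + (2)²V(M_4)
= (-3)²·6.75 + (-2)²·6.75 + (3)²·6.75 + (2)²·6.75 = 175.5
sd(T) = √175.5 ≈ 13.2476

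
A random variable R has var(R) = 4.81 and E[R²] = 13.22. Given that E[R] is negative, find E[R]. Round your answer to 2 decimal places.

(E[R])² = E[R²] − var(R) = 13.22 − 4.81 = 8.41
E[R] = −√8.41 = -2.9

-2.90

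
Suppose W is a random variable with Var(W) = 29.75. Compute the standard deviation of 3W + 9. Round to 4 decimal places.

16.3631

Var(3W + 9) = (3)²·29.75 = 267.75
σ(3W + 9) = √267.75 ≈ 16.3631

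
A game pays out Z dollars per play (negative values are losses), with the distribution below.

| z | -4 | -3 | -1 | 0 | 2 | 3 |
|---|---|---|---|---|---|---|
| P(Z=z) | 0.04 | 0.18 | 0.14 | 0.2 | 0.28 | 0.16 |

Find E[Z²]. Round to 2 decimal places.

E[Z²] = (-4)²(0.04) + (-3)²(0.18) + (-1)²(0.14) + (0)²(0.2) + (2)²(0.28) + (3)²(0.16) = 4.96

4.96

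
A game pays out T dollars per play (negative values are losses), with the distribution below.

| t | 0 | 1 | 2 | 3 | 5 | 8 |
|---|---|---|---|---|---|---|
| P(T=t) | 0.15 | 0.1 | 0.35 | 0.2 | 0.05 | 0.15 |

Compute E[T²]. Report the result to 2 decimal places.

E[T²] = (0)²(0.15) + (1)²(0.1) + (2)²(0.35) + (3)²(0.2) + (5)²(0.05) + (8)²(0.15) = 14.15

14.15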